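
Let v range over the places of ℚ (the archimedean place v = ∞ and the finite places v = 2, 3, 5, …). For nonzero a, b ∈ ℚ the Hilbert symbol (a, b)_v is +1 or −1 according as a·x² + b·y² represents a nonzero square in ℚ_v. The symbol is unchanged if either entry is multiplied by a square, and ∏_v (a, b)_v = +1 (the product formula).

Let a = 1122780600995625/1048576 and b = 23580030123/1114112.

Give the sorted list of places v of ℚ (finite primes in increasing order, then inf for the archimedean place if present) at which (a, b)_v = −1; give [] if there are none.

[3, 17, 23, 29]

Mod squares: a ≡ 4569617, b ≡ 13708851. Check v ∈ {∞, 2, 3, 5, 11, 13, 17, 19, 23, 29, 31}.
v=29: a=29^1·(≡9), b=29^1·(≡21) mod 29; (9|29)=+1, (21|29)=-1; (−1)^{1·1·14}·(+1)^1·(-1)^1 = -1.
v=∞: 4569617 > 0 and 13708851 > 0  ⇒  (a,b)_∞ = +1.
v=19: a=19^2·(≡10), b=19^2·(≡7) mod 19; (10|19)=-1, (7|19)=+1; (−1)^{2·2·9}·(-1)^2·(+1)^2 = +1.
v=23: a=23^1·(≡5), b=23^1·(≡14) mod 23; (5|23)=-1, (14|23)=-1; (−1)^{1·1·11}·(-1)^1·(-1)^1 = -1.
v=3: a=3^2·(≡2), b=3^5·(≡2) mod 3; (2|3)=-1, (2|3)=-1; (−1)^{2·5·1}·(-1)^5·(-1)^2 = -1.
v=13: a=13^1·(≡2), b=13^1·(≡7) mod 13; (2|13)=-1, (7|13)=-1; (−1)^{1·1·6}·(-1)^1·(-1)^1 = +1.
v=11: a=11^2·(≡2), b=11^0·(≡10) mod 11; (2|11)=-1, (10|11)=-1; (−1)^{2·0·5}·(-1)^0·(-1)^2 = +1.
v=31: a=31^1·(≡25), b=31^1·(≡21) mod 31; (25|31)=+1, (21|31)=-1; (−1)^{1·1·15}·(+1)^1·(-1)^1 = +1.
v=2: v_2(a)=-20, v_2(b)=-16; units ≡ 1, 3 (mod 8); ε·ε+αω+βω = 0·1+-20·1+-16·0 ≡ 0  ⇒  (a,b)_2 = +1.
v=17: a=17^1·(≡3), b=17^-1·(≡8) mod 17; (3|17)=-1, (8|17)=+1; (−1)^{1·-1·8}·(-1)^-1·(+1)^1 = -1.
v=5: a=5^4·(≡3), b=5^0·(≡4) mod 5; (3|5)=-1, (4|5)=+1; (−1)^{4·0·2}·(-1)^0·(+1)^4 = +1.
|Ram(4569617, 13708851)| = 4, even; anisotropic at {3, 17, 23, 29}.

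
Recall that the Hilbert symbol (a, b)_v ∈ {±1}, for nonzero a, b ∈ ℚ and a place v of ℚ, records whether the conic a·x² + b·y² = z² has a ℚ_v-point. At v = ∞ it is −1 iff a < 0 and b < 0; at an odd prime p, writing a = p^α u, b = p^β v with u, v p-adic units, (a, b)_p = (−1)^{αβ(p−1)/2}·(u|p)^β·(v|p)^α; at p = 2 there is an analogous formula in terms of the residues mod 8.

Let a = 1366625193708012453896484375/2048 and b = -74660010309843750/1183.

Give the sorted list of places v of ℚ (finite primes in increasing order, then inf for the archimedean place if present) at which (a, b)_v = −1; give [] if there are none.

(a, b) ≡ (44462, -1845690) mod (ℚ^×)²; places V = {2, 3, 5, 7, 11, 13, 17, 23, 43, 47, ∞}.
(a,b)_∞: sgn(44462)=+, sgn(-1845690)=−, so +1.
(a,b)_5: α=10, u≡3; β=7, v≡3 (mod 5); (3|5)=-1, (3|5)=-1; sign (−1)^0·-1^7·-1^10 = -1.
(a,b)_23: α=2, u≡18; β=0, v≡11 (mod 23); (18|23)=+1, (11|23)=-1; sign (−1)^0·+1^0·-1^2 = +1.
(a,b)_11: α=5, u≡3; β=3, v≡4 (mod 11); (3|11)=+1, (4|11)=+1; sign (−1)^1·+1^3·+1^5 = -1.
(a,b)_17: α=2, u≡12; β=1, v≡16 (mod 17); (12|17)=-1, (16|17)=+1; sign (−1)^0·-1^1·+1^2 = -1.
(a,b)_13: α=2, u≡7; β=-2, v≡2 (mod 13); (7|13)=-1, (2|13)=-1; sign (−1)^0·-1^-2·-1^2 = +1.
(a,b)_43: α=3, u≡20; β=2, v≡26 (mod 43); (20|43)=-1, (26|43)=-1; sign (−1)^0·-1^2·-1^3 = -1.
(a,b)_47: α=1, u≡4; β=1, v≡10 (mod 47); (4|47)=+1, (10|47)=-1; sign (−1)^1·+1^1·-1^1 = +1.
(a,b)_2: α=-11, β=1; u≡7, v≡3 (mod 8); ε(u)ε(v)=1·1, αω(v)=-11·1, βω(u)=1·0; sum ≡ 0  ⇒  +1.
(a,b)_3: α=2, u≡2; β=5, v≡1 (mod 3); (2|3)=-1, (1|3)=+1; sign (−1)^0·-1^5·+1^2 = -1.
(a,b)_7: α=0, u≡3; β=-1, v≡6 (mod 7); (3|7)=-1, (6|7)=-1; sign (−1)^0·-1^-1·-1^0 = -1.
(44462, -1845690 / ℚ) ramifies at {3, 5, 7, 11, 17, 43}: a division algebra.

[3, 5, 7, 11, 17, 43]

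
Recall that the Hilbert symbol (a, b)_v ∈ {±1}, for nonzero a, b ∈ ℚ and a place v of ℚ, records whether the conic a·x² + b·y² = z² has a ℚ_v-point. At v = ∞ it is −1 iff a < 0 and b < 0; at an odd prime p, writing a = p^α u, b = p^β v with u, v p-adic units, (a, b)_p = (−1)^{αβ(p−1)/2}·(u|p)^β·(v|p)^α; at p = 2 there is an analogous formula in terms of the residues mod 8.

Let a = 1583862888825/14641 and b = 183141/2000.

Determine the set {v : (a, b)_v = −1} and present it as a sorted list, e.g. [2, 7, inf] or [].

[5, 7]

Mod squares: a ≡ 17, b ≡ 11305. Check v ∈ {∞, 2, 3, 5, 7, 11, 17, 19}.
v=2: v_2(a)=0, v_2(b)=-4; units ≡ 1, 1 (mod 8); ε·ε+αω+βω = 0·0+0·0+-4·0 ≡ 0  ⇒  (a,b)_2 = +1.
v=19: a=19^2·(≡6), b=19^1·(≡5) mod 19; (6|19)=+1, (5|19)=+1; (−1)^{2·1·9}·(+1)^1·(+1)^2 = +1.
v=7: a=7^2·(≡3), b=7^1·(≡5) mod 7; (3|7)=-1, (5|7)=-1; (−1)^{2·1·3}·(-1)^1·(-1)^2 = -1.
v=∞: 17 > 0 and 11305 > 0  ⇒  (a,b)_∞ = +1.
v=17: a=17^3·(≡15), b=17^1·(≡15) mod 17; (15|17)=+1, (15|17)=+1; (−1)^{3·1·8}·(+1)^1·(+1)^3 = +1.
v=3: a=3^6·(≡2), b=3^4·(≡1) mod 3; (2|3)=-1, (1|3)=+1; (−1)^{6·4·1}·(-1)^4·(+1)^6 = +1.
v=11: a=11^-4·(≡8), b=11^0·(≡10) mod 11; (8|11)=-1, (10|11)=-1; (−1)^{-4·0·5}·(-1)^0·(-1)^-4 = +1.
v=5: a=5^2·(≡3), b=5^-3·(≡1) mod 5; (3|5)=-1, (1|5)=+1; (−1)^{2·-3·2}·(-1)^-3·(+1)^2 = -1.
(17, 11305 / ℚ) ramifies at {5, 7}: a division algebra.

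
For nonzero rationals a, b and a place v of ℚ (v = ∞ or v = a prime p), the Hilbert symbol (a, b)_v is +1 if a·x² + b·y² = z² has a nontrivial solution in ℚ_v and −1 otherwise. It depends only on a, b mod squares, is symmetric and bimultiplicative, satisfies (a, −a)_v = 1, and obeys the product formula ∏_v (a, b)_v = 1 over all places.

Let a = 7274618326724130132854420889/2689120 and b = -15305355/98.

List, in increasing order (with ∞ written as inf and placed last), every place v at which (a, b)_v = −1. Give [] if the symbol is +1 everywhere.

[5, 7, 11, 13, 17, 19]

Mod squares: a ≡ 14630, b ≡ -41990. Check v ∈ {∞, 2, 3, 5, 7, 11, 13, 17, 19}.
v=19: a=19^5·(≡13), b=19^1·(≡12) mod 19; (13|19)=-1, (12|19)=-1; (−1)^{5·1·9}·(-1)^1·(-1)^5 = -1.
v=2: v_2(a)=-5, v_2(b)=-1; units ≡ 3, 5 (mod 8); ε·ε+αω+βω = 1·0+-5·1+-1·1 ≡ 0  ⇒  (a,b)_2 = +1.
v=3: a=3^18·(≡2), b=3^6·(≡1) mod 3; (2|3)=-1, (1|3)=+1; (−1)^{18·6·1}·(-1)^6·(+1)^18 = +1.
v=7: a=7^-5·(≡2), b=7^-2·(≡6) mod 7; (2|7)=+1, (6|7)=-1; (−1)^{-5·-2·3}·(+1)^-2·(-1)^-5 = -1.
v=13: a=13^4·(≡7), b=13^1·(≡7) mod 13; (7|13)=-1, (7|13)=-1; (−1)^{4·1·6}·(-1)^1·(-1)^4 = -1.
v=17: a=17^6·(≡12), b=17^1·(≡3) mod 17; (12|17)=-1, (3|17)=-1; (−1)^{6·1·8}·(-1)^1·(-1)^6 = -1.
v=11: a=11^1·(≡8), b=11^0·(≡10) mod 11; (8|11)=-1, (10|11)=-1; (−1)^{1·0·5}·(-1)^0·(-1)^1 = -1.
v=5: a=5^-1·(≡1), b=5^1·(≡3) mod 5; (1|5)=+1, (3|5)=-1; (−1)^{-1·1·2}·(+1)^1·(-1)^-1 = -1.
v=∞: 14630 > 0 and -41990 < 0  ⇒  (a,b)_∞ = +1.
Ram(14630, -41990) = {5, 7, 11, 13, 17, 19}; no ℚ_5-point on the conic.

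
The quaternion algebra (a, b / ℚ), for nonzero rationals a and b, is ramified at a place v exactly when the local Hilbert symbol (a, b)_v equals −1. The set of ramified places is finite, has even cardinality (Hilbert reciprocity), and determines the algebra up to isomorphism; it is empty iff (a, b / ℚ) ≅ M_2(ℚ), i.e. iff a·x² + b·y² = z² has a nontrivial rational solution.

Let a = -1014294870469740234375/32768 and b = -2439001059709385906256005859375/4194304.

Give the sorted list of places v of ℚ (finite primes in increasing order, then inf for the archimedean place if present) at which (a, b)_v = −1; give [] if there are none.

[5, 11, 13, 37, 53, inf]

(a, b) ≡ (-14430, -61215) mod (ℚ^×)²; places V = {2, 3, 5, 7, 11, 13, 37, 53, ∞}.
(a,b)_3: α=3, u≡2; β=3, v≡1 (mod 3); (2|3)=-1, (1|3)=+1; sign (−1)^1·-1^3·+1^3 = +1.
(a,b)_11: α=2, u≡7; β=3, v≡3 (mod 11); (7|11)=-1, (3|11)=+1; sign (−1)^0·-1^3·+1^2 = -1.
(a,b)_53: α=2, u≡34; β=3, v≡47 (mod 53); (34|53)=-1, (47|53)=+1; sign (−1)^0·-1^3·+1^2 = -1.
(a,b)_2: α=-15, β=-22; u≡1, v≡1 (mod 8); ε(u)ε(v)=0·0, αω(v)=-15·0, βω(u)=-22·0; sum ≡ 0  ⇒  +1.
(a,b)_13: α=1, u≡8; β=2, v≡2 (mod 13); (8|13)=-1, (2|13)=-1; sign (−1)^0·-1^2·-1^1 = -1.
(a,b)_7: α=6, u≡1; β=9, v≡6 (mod 7); (1|7)=+1, (6|7)=-1; sign (−1)^0·+1^9·-1^6 = +1.
(a,b)_37: α=1, u≡35; β=2, v≡35 (mod 37); (35|37)=-1, (35|37)=-1; sign (−1)^0·-1^2·-1^1 = -1.
(a,b)_∞: sgn(-14430)=−, sgn(-61215)=−, so -1.
(a,b)_5: α=9, u≡1; β=11, v≡3 (mod 5); (1|5)=+1, (3|5)=-1; sign (−1)^0·+1^11·-1^9 = -1.
(-14430, -61215 / ℚ) ramifies at {5, 11, 13, 37, 53, ∞}: a division algebra.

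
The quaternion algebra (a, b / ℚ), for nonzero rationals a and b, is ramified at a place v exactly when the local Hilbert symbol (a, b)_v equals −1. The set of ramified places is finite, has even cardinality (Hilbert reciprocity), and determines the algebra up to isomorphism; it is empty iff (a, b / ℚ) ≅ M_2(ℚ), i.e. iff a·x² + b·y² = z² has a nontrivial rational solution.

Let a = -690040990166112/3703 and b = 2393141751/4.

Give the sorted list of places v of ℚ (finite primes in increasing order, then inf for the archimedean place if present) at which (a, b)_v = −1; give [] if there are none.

Mod squares: a ≡ -13119386, b ≡ 2197559. Check v ∈ {∞, 2, 3, 7, 11, 13, 19, 23, 31, 37, 41, 43}.
v=∞: -13119386 < 0 and 2197559 > 0  ⇒  (a,b)_∞ = +1.
v=41: a=41^2·(≡18), b=41^1·(≡28) mod 41; (18|41)=+1, (28|41)=-1; (−1)^{2·1·20}·(+1)^1·(-1)^2 = +1.
v=7: a=7^-1·(≡6), b=7^1·(≡1) mod 7; (6|7)=-1, (1|7)=+1; (−1)^{-1·1·3}·(-1)^1·(+1)^-1 = +1.
v=23: a=23^-2·(≡22), b=23^0·(≡2) mod 23; (22|23)=-1, (2|23)=+1; (−1)^{-2·0·11}·(-1)^0·(+1)^-2 = +1.
v=19: a=19^1·(≡7), b=19^1·(≡12) mod 19; (7|19)=+1, (12|19)=-1; (−1)^{1·1·9}·(+1)^1·(-1)^1 = +1.
v=31: a=31^1·(≡26), b=31^1·(≡23) mod 31; (26|31)=-1, (23|31)=-1; (−1)^{1·1·15}·(-1)^1·(-1)^1 = -1.
v=2: v_2(a)=5, v_2(b)=-2; units ≡ 3, 7 (mod 8); ε·ε+αω+βω = 1·1+5·0+-2·1 ≡ 1  ⇒  (a,b)_2 = -1.
v=11: a=11^0·(≡6), b=11^2·(≡5) mod 11; (6|11)=-1, (5|11)=+1; (−1)^{0·2·5}·(-1)^2·(+1)^0 = +1.
v=3: a=3^4·(≡1), b=3^2·(≡2) mod 3; (1|3)=+1, (2|3)=-1; (−1)^{4·2·1}·(+1)^2·(-1)^4 = +1.
v=13: a=13^2·(≡5), b=13^1·(≡10) mod 13; (5|13)=-1, (10|13)=+1; (−1)^{2·1·6}·(-1)^1·(+1)^2 = -1.
v=43: a=43^1·(≡19), b=43^0·(≡25) mod 43; (19|43)=-1, (25|43)=+1; (−1)^{1·0·21}·(-1)^0·(+1)^1 = +1.
v=37: a=37^1·(≡36), b=37^0·(≡35) mod 37; (36|37)=+1, (35|37)=-1; (−1)^{1·0·18}·(+1)^0·(-1)^1 = -1.
|Ram(-13119386, 2197559)| = 4, even; anisotropic at {2, 13, 31, 37}.

[2, 13, 31, 37]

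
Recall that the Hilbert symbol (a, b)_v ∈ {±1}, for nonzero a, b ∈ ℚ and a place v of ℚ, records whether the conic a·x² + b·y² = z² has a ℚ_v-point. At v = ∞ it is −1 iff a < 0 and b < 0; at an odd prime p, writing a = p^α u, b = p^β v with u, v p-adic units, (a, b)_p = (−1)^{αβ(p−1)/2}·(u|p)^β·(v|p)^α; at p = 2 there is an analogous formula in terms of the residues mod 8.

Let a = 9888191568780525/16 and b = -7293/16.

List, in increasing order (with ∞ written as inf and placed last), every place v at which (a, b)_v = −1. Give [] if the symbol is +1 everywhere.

[3, 17, 19, 23]

(a, b) ≡ (7436429, -7293) mod (ℚ^×)²; places V = {2, 3, 5, 7, 11, 13, 17, 19, 23, ∞}.
(a,b)_7: α=1, u≡5; β=0, v≡4 (mod 7); (5|7)=-1, (4|7)=+1; sign (−1)^0·-1^0·+1^1 = +1.
(a,b)_19: α=1, u≡10; β=0, v≡18 (mod 19); (10|19)=-1, (18|19)=-1; sign (−1)^0·-1^0·-1^1 = -1.
(a,b)_∞: sgn(7436429)=+, sgn(-7293)=−, so +1.
(a,b)_3: α=2, u≡2; β=1, v≡2 (mod 3); (2|3)=-1, (2|3)=-1; sign (−1)^0·-1^1·-1^2 = -1.
(a,b)_17: α=3, u≡12; β=1, v≡4 (mod 17); (12|17)=-1, (4|17)=+1; sign (−1)^0·-1^1·+1^3 = -1.
(a,b)_5: α=2, u≡1; β=0, v≡2 (mod 5); (1|5)=+1, (2|5)=-1; sign (−1)^0·+1^0·-1^2 = +1.
(a,b)_2: α=-4, β=-4; u≡5, v≡3 (mod 8); ε(u)ε(v)=0·1, αω(v)=-4·1, βω(u)=-4·1; sum ≡ 0  ⇒  +1.
(a,b)_23: α=1, u≡6; β=0, v≡20 (mod 23); (6|23)=+1, (20|23)=-1; sign (−1)^0·+1^0·-1^1 = -1.
(a,b)_13: α=3, u≡8; β=1, v≡8 (mod 13); (8|13)=-1, (8|13)=-1; sign (−1)^0·-1^1·-1^3 = +1.
(a,b)_11: α=3, u≡1; β=1, v≡6 (mod 11); (1|11)=+1, (6|11)=-1; sign (−1)^1·+1^1·-1^3 = +1.
(7436429, -7293 / ℚ) ramifies at {3, 17, 19, 23}: a division algebra.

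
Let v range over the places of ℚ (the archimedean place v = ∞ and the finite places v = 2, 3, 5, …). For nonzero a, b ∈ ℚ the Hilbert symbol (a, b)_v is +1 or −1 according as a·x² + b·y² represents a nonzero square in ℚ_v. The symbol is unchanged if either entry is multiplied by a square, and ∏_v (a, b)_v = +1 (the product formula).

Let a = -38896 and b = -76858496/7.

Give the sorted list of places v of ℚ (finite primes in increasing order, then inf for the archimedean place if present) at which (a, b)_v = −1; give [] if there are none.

[7, 11, 17, inf]

(a, b) ≡ (-2431, -49742) mod (ℚ^×)²; places V = {2, 7, 11, 13, 17, 19, ∞}.
(a,b)_7: α=0, u≡3; β=-1, v≡6 (mod 7); (3|7)=-1, (6|7)=-1; sign (−1)^0·-1^-1·-1^0 = -1.
(a,b)_19: α=0, u≡16; β=1, v≡7 (mod 19); (16|19)=+1, (7|19)=+1; sign (−1)^0·+1^1·+1^0 = +1.
(a,b)_11: α=1, u≡6; β=1, v≡6 (mod 11); (6|11)=-1, (6|11)=-1; sign (−1)^1·-1^1·-1^1 = -1.
(a,b)_2: α=4, β=7; u≡1, v≡1 (mod 8); ε(u)ε(v)=0·0, αω(v)=4·0, βω(u)=7·0; sum ≡ 0  ⇒  +1.
(a,b)_17: α=1, u≡7; β=1, v≡4 (mod 17); (7|17)=-1, (4|17)=+1; sign (−1)^0·-1^1·+1^1 = -1.
(a,b)_13: α=1, u≡11; β=2, v≡3 (mod 13); (11|13)=-1, (3|13)=+1; sign (−1)^0·-1^2·+1^1 = +1.
(a,b)_∞: sgn(-2431)=−, sgn(-49742)=−, so -1.
(-2431, -49742 / ℚ) ramifies at {7, 11, 17, ∞}: a division algebra.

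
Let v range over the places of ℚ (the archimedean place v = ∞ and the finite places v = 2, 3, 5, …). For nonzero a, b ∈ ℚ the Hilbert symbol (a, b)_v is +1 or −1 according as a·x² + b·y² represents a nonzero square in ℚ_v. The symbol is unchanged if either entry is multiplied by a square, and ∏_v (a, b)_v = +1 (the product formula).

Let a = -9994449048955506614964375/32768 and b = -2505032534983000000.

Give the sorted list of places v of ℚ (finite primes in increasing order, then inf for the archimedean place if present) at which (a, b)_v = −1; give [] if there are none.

[11, 17, 53, inf]

Mod squares: a ≡ -1166, b ≡ -38743. Check v ∈ {∞, 2, 3, 5, 11, 17, 43, 53}.
v=∞: -1166 < 0 and -38743 < 0  ⇒  (a,b)_∞ = -1.
v=17: a=17^4·(≡7), b=17^3·(≡4) mod 17; (7|17)=-1, (4|17)=+1; (−1)^{4·3·8}·(-1)^3·(+1)^4 = -1.
v=43: a=43^4·(≡21), b=43^3·(≡12) mod 43; (21|43)=+1, (12|43)=-1; (−1)^{4·3·21}·(+1)^3·(-1)^4 = +1.
v=2: v_2(a)=-15, v_2(b)=6; units ≡ 1, 1 (mod 8); ε·ε+αω+βω = 0·0+-15·0+6·0 ≡ 0  ⇒  (a,b)_2 = +1.
v=3: a=3^8·(≡1), b=3^0·(≡2) mod 3; (1|3)=+1, (2|3)=-1; (−1)^{8·0·1}·(+1)^0·(-1)^8 = +1.
v=53: a=53^1·(≡26), b=53^1·(≡11) mod 53; (26|53)=-1, (11|53)=+1; (−1)^{1·1·26}·(-1)^1·(+1)^1 = -1.
v=5: a=5^4·(≡4), b=5^6·(≡3) mod 5; (4|5)=+1, (3|5)=-1; (−1)^{4·6·2}·(+1)^6·(-1)^4 = +1.
v=11: a=11^5·(≡4), b=11^2·(≡8) mod 11; (4|11)=+1, (8|11)=-1; (−1)^{5·2·5}·(+1)^2·(-1)^5 = -1.
|Ram(-1166, -38743)| = 4, even; anisotropic at {11, 17, 53, ∞}.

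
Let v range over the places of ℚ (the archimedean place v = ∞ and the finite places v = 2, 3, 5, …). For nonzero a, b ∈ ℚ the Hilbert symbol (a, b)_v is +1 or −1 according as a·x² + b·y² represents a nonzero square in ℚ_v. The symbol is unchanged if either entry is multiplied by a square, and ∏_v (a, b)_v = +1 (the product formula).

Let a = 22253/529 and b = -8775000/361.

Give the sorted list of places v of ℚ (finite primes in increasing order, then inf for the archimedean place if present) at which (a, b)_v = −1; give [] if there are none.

[2, 3, 5, 11]

Mod squares: a ≡ 77, b ≡ -390. Check v ∈ {∞, 2, 3, 5, 7, 11, 13, 17, 19, 23}.
v=13: a=13^0·(≡4), b=13^1·(≡9) mod 13; (4|13)=+1, (9|13)=+1; (−1)^{0·1·6}·(+1)^1·(+1)^0 = +1.
v=3: a=3^0·(≡2), b=3^3·(≡2) mod 3; (2|3)=-1, (2|3)=-1; (−1)^{0·3·1}·(-1)^3·(-1)^0 = -1.
v=5: a=5^0·(≡2), b=5^5·(≡2) mod 5; (2|5)=-1, (2|5)=-1; (−1)^{0·5·2}·(-1)^5·(-1)^0 = -1.
v=∞: 77 > 0 and -390 < 0  ⇒  (a,b)_∞ = +1.
v=17: a=17^2·(≡13), b=17^0·(≡15) mod 17; (13|17)=+1, (15|17)=+1; (−1)^{2·0·8}·(+1)^0·(+1)^2 = +1.
v=23: a=23^-2·(≡12), b=23^0·(≡9) mod 23; (12|23)=+1, (9|23)=+1; (−1)^{-2·0·11}·(+1)^0·(+1)^-2 = +1.
v=2: v_2(a)=0, v_2(b)=3; units ≡ 5, 5 (mod 8); ε·ε+αω+βω = 0·0+0·1+3·1 ≡ 1  ⇒  (a,b)_2 = -1.
v=19: a=19^0·(≡5), b=19^-2·(≡17) mod 19; (5|19)=+1, (17|19)=+1; (−1)^{0·-2·9}·(+1)^-2·(+1)^0 = +1.
v=7: a=7^1·(≡2), b=7^0·(≡1) mod 7; (2|7)=+1, (1|7)=+1; (−1)^{1·0·3}·(+1)^0·(+1)^1 = +1.
v=11: a=11^1·(≡10), b=11^0·(≡7) mod 11; (10|11)=-1, (7|11)=-1; (−1)^{1·0·5}·(-1)^0·(-1)^1 = -1.
|Ram(77, -390)| = 4, even; anisotropic at {2, 3, 5, 11}.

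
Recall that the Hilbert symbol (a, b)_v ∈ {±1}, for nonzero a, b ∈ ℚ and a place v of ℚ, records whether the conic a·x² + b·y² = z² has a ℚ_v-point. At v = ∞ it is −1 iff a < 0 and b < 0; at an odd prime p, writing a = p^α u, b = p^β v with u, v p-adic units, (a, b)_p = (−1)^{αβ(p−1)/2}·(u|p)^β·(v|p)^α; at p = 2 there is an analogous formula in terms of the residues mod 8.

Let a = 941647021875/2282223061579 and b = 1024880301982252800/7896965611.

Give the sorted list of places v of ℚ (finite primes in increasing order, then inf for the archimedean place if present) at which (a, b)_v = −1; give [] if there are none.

(a, b) ≡ (665, 133) mod (ℚ^×)²; places V = {2, 3, 5, 7, 17, 19, 29, 37, ∞}.
(a,b)_3: α=16, u≡2; β=28, v≡1 (mod 3); (2|3)=-1, (1|3)=+1; sign (−1)^0·-1^28·+1^16 = +1.
(a,b)_2: α=0, β=8; u≡1, v≡5 (mod 8); ε(u)ε(v)=0·0, αω(v)=0·1, βω(u)=8·0; sum ≡ 0  ⇒  +1.
(a,b)_5: α=5, u≡3; β=2, v≡2 (mod 5); (3|5)=-1, (2|5)=-1; sign (−1)^0·-1^2·-1^5 = -1.
(a,b)_29: α=-2, u≡27; β=-2, v≡8 (mod 29); (27|29)=-1, (8|29)=-1; sign (−1)^0·-1^-2·-1^-2 = +1.
(a,b)_17: α=-2, u≡2; β=0, v≡7 (mod 17); (2|17)=+1, (7|17)=-1; sign (−1)^0·+1^0·-1^-2 = +1.
(a,b)_7: α=1, u≡2; β=1, v≡5 (mod 7); (2|7)=+1, (5|7)=-1; sign (−1)^1·+1^1·-1^1 = +1.
(a,b)_19: α=-3, u≡7; β=-3, v≡5 (mod 19); (7|19)=+1, (5|19)=+1; sign (−1)^1·+1^-3·+1^-3 = -1.
(a,b)_37: α=-2, u≡27; β=-2, v≡35 (mod 37); (27|37)=+1, (35|37)=-1; sign (−1)^0·+1^-2·-1^-2 = +1.
(a,b)_∞: sgn(665)=+, sgn(133)=+, so +1.
|Ram(665, 133)| = 2, even; anisotropic at {5, 19}.

[5, 19]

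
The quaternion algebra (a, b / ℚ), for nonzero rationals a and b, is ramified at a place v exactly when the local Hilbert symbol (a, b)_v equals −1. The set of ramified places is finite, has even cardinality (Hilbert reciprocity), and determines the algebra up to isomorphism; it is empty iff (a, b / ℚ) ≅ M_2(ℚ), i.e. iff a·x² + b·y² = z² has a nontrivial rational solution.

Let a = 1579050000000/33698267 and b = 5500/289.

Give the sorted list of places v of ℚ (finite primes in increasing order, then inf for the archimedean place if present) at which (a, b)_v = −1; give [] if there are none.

[2, 29]

Mod squares: a ≡ 18734, b ≡ 55. Check v ∈ {∞, 2, 3, 5, 11, 17, 19, 29}.
v=3: a=3^2·(≡2), b=3^0·(≡1) mod 3; (2|3)=-1, (1|3)=+1; (−1)^{2·0·1}·(-1)^0·(+1)^2 = +1.
v=11: a=11^2·(≡9), b=11^1·(≡9) mod 11; (9|11)=+1, (9|11)=+1; (−1)^{2·1·5}·(+1)^1·(+1)^2 = +1.
v=29: a=29^1·(≡14), b=29^0·(≡10) mod 29; (14|29)=-1, (10|29)=-1; (−1)^{1·0·14}·(-1)^0·(-1)^1 = -1.
v=19: a=19^-3·(≡17), b=19^0·(≡7) mod 19; (17|19)=+1, (7|19)=+1; (−1)^{-3·0·9}·(+1)^0·(+1)^-3 = +1.
v=∞: 18734 > 0 and 55 > 0  ⇒  (a,b)_∞ = +1.
v=5: a=5^8·(≡4), b=5^3·(≡1) mod 5; (4|5)=+1, (1|5)=+1; (−1)^{8·3·2}·(+1)^3·(+1)^8 = +1.
v=17: a=17^-3·(≡12), b=17^-2·(≡9) mod 17; (12|17)=-1, (9|17)=+1; (−1)^{-3·-2·8}·(-1)^-2·(+1)^-3 = +1.
v=2: v_2(a)=7, v_2(b)=2; units ≡ 7, 7 (mod 8); ε·ε+αω+βω = 1·1+7·0+2·0 ≡ 1  ⇒  (a,b)_2 = -1.
|Ram(18734, 55)| = 2, even; anisotropic at {2, 29}.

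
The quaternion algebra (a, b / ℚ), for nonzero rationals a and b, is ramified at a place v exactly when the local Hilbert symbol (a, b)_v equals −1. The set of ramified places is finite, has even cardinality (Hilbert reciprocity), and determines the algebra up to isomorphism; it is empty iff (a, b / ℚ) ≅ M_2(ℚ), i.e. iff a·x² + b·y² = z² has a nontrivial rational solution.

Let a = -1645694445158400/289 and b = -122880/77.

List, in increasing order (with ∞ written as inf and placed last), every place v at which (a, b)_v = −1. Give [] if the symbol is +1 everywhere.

(a, b) ≡ (-21, -2310) mod (ℚ^×)²; places V = {2, 3, 5, 7, 11, 13, 17, 19, ∞}.
(a,b)_2: α=20, β=13; u≡3, v≡5 (mod 8); ε(u)ε(v)=1·0, αω(v)=20·1, βω(u)=13·1; sum ≡ 1  ⇒  -1.
(a,b)_13: α=2, u≡8; β=0, v≡4 (mod 13); (8|13)=-1, (4|13)=+1; sign (−1)^0·-1^0·+1^2 = +1.
(a,b)_19: α=2, u≡17; β=0, v≡12 (mod 19); (17|19)=+1, (12|19)=-1; sign (−1)^0·+1^0·-1^2 = +1.
(a,b)_3: α=1, u≡2; β=1, v≡1 (mod 3); (2|3)=-1, (1|3)=+1; sign (−1)^1·-1^1·+1^1 = +1.
(a,b)_11: α=0, u≡4; β=-1, v≡8 (mod 11); (4|11)=+1, (8|11)=-1; sign (−1)^0·+1^-1·-1^0 = +1.
(a,b)_7: α=3, u≡2; β=-1, v≡3 (mod 7); (2|7)=+1, (3|7)=-1; sign (−1)^1·+1^-1·-1^3 = +1.
(a,b)_17: α=-2, u≡1; β=0, v≡9 (mod 17); (1|17)=+1, (9|17)=+1; sign (−1)^0·+1^0·+1^-2 = +1.
(a,b)_5: α=2, u≡1; β=1, v≡2 (mod 5); (1|5)=+1, (2|5)=-1; sign (−1)^0·+1^1·-1^2 = +1.
(a,b)_∞: sgn(-21)=−, sgn(-2310)=−, so -1.
Ram(-21, -2310) = {2, ∞}; no ℚ_2-point on the conic.

[2, inf]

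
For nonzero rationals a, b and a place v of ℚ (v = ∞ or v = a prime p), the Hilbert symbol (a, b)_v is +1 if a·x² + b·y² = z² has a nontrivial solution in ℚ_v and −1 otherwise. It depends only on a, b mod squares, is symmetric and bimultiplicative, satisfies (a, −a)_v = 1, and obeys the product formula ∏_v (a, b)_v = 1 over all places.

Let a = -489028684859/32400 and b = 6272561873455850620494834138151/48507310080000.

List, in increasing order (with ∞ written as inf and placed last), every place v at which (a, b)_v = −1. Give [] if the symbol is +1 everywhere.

[2, 13, 17, 43]

(a, b) ≡ (-2404259, 782) mod (ℚ^×)²; places V = {2, 3, 5, 7, 11, 13, 17, 19, 23, 37, 41, 43, ∞}.
(a,b)_23: α=1, u≡13; β=3, v≡20 (mod 23); (13|23)=+1, (20|23)=-1; sign (−1)^1·+1^3·-1^1 = +1.
(a,b)_37: α=0, u≡36; β=2, v≡31 (mod 37); (36|37)=+1, (31|37)=-1; sign (−1)^0·+1^2·-1^0 = +1.
(a,b)_7: α=0, u≡5; β=2, v≡5 (mod 7); (5|7)=-1, (5|7)=-1; sign (−1)^0·-1^2·-1^0 = +1.
(a,b)_5: α=-2, u≡1; β=-4, v≡2 (mod 5); (1|5)=+1, (2|5)=-1; sign (−1)^0·+1^-4·-1^-2 = +1.
(a,b)_∞: sgn(-2404259)=−, sgn(782)=+, so +1.
(a,b)_13: α=1, u≡6; β=2, v≡6 (mod 13); (6|13)=-1, (6|13)=-1; sign (−1)^0·-1^2·-1^1 = -1.
(a,b)_17: α=1, u≡9; β=3, v≡12 (mod 17); (9|17)=+1, (12|17)=-1; sign (−1)^0·+1^3·-1^1 = -1.
(a,b)_43: α=1, u≡28; β=2, v≡28 (mod 43); (28|43)=-1, (28|43)=-1; sign (−1)^0·-1^2·-1^1 = -1.
(a,b)_11: α=3, u≡4; β=6, v≡3 (mod 11); (4|11)=+1, (3|11)=+1; sign (−1)^0·+1^6·+1^3 = +1.
(a,b)_2: α=-4, β=-15; u≡5, v≡7 (mod 8); ε(u)ε(v)=0·1, αω(v)=-4·0, βω(u)=-15·1; sum ≡ 1  ⇒  -1.
(a,b)_41: α=2, u≡12; β=4, v≡14 (mod 41); (12|41)=-1, (14|41)=-1; sign (−1)^0·-1^4·-1^2 = +1.
(a,b)_3: α=-4, u≡1; β=-8, v≡2 (mod 3); (1|3)=+1, (2|3)=-1; sign (−1)^0·+1^-8·-1^-4 = +1.
(a,b)_19: α=0, u≡5; β=-2, v≡3 (mod 19); (5|19)=+1, (3|19)=-1; sign (−1)^0·+1^-2·-1^0 = +1.
(-2404259, 782 / ℚ) ramifies at {2, 13, 17, 43}: a division algebra.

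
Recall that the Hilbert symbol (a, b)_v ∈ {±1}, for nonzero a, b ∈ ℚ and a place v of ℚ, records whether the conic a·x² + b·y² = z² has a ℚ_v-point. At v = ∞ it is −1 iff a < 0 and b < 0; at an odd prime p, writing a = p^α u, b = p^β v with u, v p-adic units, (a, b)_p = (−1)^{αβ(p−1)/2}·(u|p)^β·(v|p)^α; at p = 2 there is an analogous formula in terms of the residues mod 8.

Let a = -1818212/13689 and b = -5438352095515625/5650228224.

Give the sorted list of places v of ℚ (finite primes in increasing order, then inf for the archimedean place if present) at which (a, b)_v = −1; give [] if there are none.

(a, b) ≡ (-473, -12857) mod (ℚ^×)²; places V = {2, 3, 5, 11, 13, 23, 29, 31, 43, ∞}.
(a,b)_2: α=2, β=-10; u≡7, v≡7 (mod 8); ε(u)ε(v)=1·1, αω(v)=2·0, βω(u)=-10·0; sum ≡ 1  ⇒  -1.
(a,b)_11: α=1, u≡1; β=4, v≡7 (mod 11); (1|11)=+1, (7|11)=-1; sign (−1)^0·+1^4·-1^1 = -1.
(a,b)_43: α=1, u≡42; β=3, v≡42 (mod 43); (42|43)=-1, (42|43)=-1; sign (−1)^1·-1^3·-1^1 = -1.
(a,b)_∞: sgn(-473)=−, sgn(-12857)=−, so -1.
(a,b)_31: α=2, u≡12; β=0, v≡18 (mod 31); (12|31)=-1, (18|31)=+1; sign (−1)^0·-1^0·+1^2 = +1.
(a,b)_13: α=-2, u≡11; β=1, v≡12 (mod 13); (11|13)=-1, (12|13)=+1; sign (−1)^0·-1^1·+1^-2 = -1.
(a,b)_23: α=0, u≡19; β=1, v≡16 (mod 23); (19|23)=-1, (16|23)=+1; sign (−1)^0·-1^1·+1^0 = -1.
(a,b)_3: α=-4, u≡1; β=-8, v≡1 (mod 3); (1|3)=+1, (1|3)=+1; sign (−1)^0·+1^-8·+1^-4 = +1.
(a,b)_29: α=0, u≡1; β=-2, v≡17 (mod 29); (1|29)=+1, (17|29)=-1; sign (−1)^0·+1^-2·-1^0 = +1.
(a,b)_5: α=0, u≡2; β=6, v≡3 (mod 5); (2|5)=-1, (3|5)=-1; sign (−1)^0·-1^6·-1^0 = +1.
Ram(-473, -12857) = {2, 11, 13, 23, 43, ∞}; no ℚ_2-point on the conic.

[2, 11, 13, 23, 43, inf]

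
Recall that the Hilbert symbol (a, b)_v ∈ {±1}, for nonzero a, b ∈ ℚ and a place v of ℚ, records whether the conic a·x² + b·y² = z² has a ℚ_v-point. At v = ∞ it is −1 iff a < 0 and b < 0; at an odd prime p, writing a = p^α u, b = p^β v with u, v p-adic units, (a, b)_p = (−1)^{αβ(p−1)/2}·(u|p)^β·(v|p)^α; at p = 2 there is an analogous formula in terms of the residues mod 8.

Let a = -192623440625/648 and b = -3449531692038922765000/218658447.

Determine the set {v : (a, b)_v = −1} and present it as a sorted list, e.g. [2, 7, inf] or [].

[5, inf]

Mod squares: a ≡ -13090, b ≡ -238. Check v ∈ {∞, 2, 3, 5, 7, 11, 17, 19, 23, 31, 59}.
v=31: a=31^2·(≡27), b=31^4·(≡9) mod 31; (27|31)=-1, (9|31)=+1; (−1)^{2·4·15}·(-1)^4·(+1)^2 = +1.
v=17: a=17^1·(≡12), b=17^3·(≡5) mod 17; (12|17)=-1, (5|17)=-1; (−1)^{1·3·8}·(-1)^3·(-1)^1 = +1.
v=∞: -13090 < 0 and -238 < 0  ⇒  (a,b)_∞ = -1.
v=5: a=5^5·(≡3), b=5^4·(≡3) mod 5; (3|5)=-1, (3|5)=-1; (−1)^{5·4·2}·(-1)^4·(-1)^5 = -1.
v=7: a=7^3·(≡3), b=7^-1·(≡1) mod 7; (3|7)=-1, (1|7)=+1; (−1)^{3·-1·3}·(-1)^-1·(+1)^3 = +1.
v=23: a=23^0·(≡11), b=23^-2·(≡17) mod 23; (11|23)=-1, (17|23)=-1; (−1)^{0·-2·11}·(-1)^-2·(-1)^0 = +1.
v=19: a=19^0·(≡6), b=19^2·(≡5) mod 19; (6|19)=+1, (5|19)=+1; (−1)^{0·2·9}·(+1)^2·(+1)^0 = +1.
v=11: a=11^1·(≡4), b=11^2·(≡3) mod 11; (4|11)=+1, (3|11)=+1; (−1)^{1·2·5}·(+1)^2·(+1)^1 = +1.
v=2: v_2(a)=-3, v_2(b)=3; units ≡ 7, 1 (mod 8); ε·ε+αω+βω = 1·0+-3·0+3·0 ≡ 0  ⇒  (a,b)_2 = +1.
v=3: a=3^-4·(≡2), b=3^-10·(≡2) mod 3; (2|3)=-1, (2|3)=-1; (−1)^{-4·-10·1}·(-1)^-10·(-1)^-4 = +1.
v=59: a=59^0·(≡23), b=59^2·(≡20) mod 59; (23|59)=-1, (20|59)=+1; (−1)^{0·2·29}·(-1)^2·(+1)^0 = +1.
Ram(-13090, -238) = {5, ∞}; no ℚ_5-point on the conic.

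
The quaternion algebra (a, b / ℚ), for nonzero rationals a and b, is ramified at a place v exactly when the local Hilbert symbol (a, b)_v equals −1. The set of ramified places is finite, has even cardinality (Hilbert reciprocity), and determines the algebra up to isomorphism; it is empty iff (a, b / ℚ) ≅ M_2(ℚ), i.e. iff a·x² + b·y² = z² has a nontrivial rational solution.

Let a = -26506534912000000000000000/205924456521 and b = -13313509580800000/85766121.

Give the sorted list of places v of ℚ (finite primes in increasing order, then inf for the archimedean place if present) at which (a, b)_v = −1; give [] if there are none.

(a, b) ≡ (-1105, -55) mod (ℚ^×)²; places V = {2, 3, 5, 7, 11, 13, 17, ∞}.
(a,b)_11: α=4, u≡10; β=3, v≡2 (mod 11); (10|11)=-1, (2|11)=-1; sign (−1)^0·-1^3·-1^4 = -1.
(a,b)_13: α=1, u≡6; β=2, v≡4 (mod 13); (6|13)=-1, (4|13)=+1; sign (−1)^0·-1^2·+1^1 = +1.
(a,b)_∞: sgn(-1105)=−, sgn(-55)=−, so -1.
(a,b)_5: α=15, u≡4; β=5, v≡4 (mod 5); (4|5)=+1, (4|5)=+1; sign (−1)^0·+1^5·+1^15 = +1.
(a,b)_17: α=1, u≡11; β=2, v≡15 (mod 17); (11|17)=-1, (15|17)=+1; sign (−1)^0·-1^2·+1^1 = +1.
(a,b)_7: α=-10, u≡4; β=-6, v≡2 (mod 7); (4|7)=+1, (2|7)=+1; sign (−1)^0·+1^-6·+1^-10 = +1.
(a,b)_3: α=-6, u≡2; β=-6, v≡2 (mod 3); (2|3)=-1, (2|3)=-1; sign (−1)^0·-1^-6·-1^-6 = +1.
(a,b)_2: α=28, β=16; u≡7, v≡1 (mod 8); ε(u)ε(v)=1·0, αω(v)=28·0, βω(u)=16·0; sum ≡ 0  ⇒  +1.
(-1105, -55 / ℚ) ramifies at {11, ∞}: a division algebra.

[11, inf]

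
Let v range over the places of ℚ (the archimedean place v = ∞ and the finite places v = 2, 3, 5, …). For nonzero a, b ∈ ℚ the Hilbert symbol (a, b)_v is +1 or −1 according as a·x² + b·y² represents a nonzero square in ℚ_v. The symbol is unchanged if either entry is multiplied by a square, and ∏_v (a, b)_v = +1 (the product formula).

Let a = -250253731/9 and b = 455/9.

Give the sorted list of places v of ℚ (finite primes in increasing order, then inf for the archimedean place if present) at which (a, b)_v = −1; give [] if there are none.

[19, 31]

(a, b) ≡ (-5107219, 455) mod (ℚ^×)²; places V = {2, 3, 5, 7, 13, 19, 23, 29, 31, ∞}.
(a,b)_31: α=1, u≡1; β=0, v≡23 (mod 31); (1|31)=+1, (23|31)=-1; sign (−1)^0·+1^0·-1^1 = -1.
(a,b)_13: α=1, u≡1; β=1, v≡1 (mod 13); (1|13)=+1, (1|13)=+1; sign (−1)^0·+1^1·+1^1 = +1.
(a,b)_23: α=1, u≡4; β=0, v≡2 (mod 23); (4|23)=+1, (2|23)=+1; sign (−1)^0·+1^0·+1^1 = +1.
(a,b)_5: α=0, u≡1; β=1, v≡4 (mod 5); (1|5)=+1, (4|5)=+1; sign (−1)^0·+1^1·+1^0 = +1.
(a,b)_7: α=2, u≡1; β=1, v≡1 (mod 7); (1|7)=+1, (1|7)=+1; sign (−1)^0·+1^1·+1^2 = +1.
(a,b)_3: α=-2, u≡2; β=-2, v≡2 (mod 3); (2|3)=-1, (2|3)=-1; sign (−1)^0·-1^-2·-1^-2 = +1.
(a,b)_∞: sgn(-5107219)=−, sgn(455)=+, so +1.
(a,b)_29: α=1, u≡23; β=0, v≡28 (mod 29); (23|29)=+1, (28|29)=+1; sign (−1)^0·+1^0·+1^1 = +1.
(a,b)_2: α=0, β=0; u≡5, v≡7 (mod 8); ε(u)ε(v)=0·1, αω(v)=0·0, βω(u)=0·1; sum ≡ 0  ⇒  +1.
(a,b)_19: α=1, u≡5; β=0, v≡2 (mod 19); (5|19)=+1, (2|19)=-1; sign (−1)^0·+1^0·-1^1 = -1.
Ram(-5107219, 455) = {19, 31}; no ℚ_19-point on the conic.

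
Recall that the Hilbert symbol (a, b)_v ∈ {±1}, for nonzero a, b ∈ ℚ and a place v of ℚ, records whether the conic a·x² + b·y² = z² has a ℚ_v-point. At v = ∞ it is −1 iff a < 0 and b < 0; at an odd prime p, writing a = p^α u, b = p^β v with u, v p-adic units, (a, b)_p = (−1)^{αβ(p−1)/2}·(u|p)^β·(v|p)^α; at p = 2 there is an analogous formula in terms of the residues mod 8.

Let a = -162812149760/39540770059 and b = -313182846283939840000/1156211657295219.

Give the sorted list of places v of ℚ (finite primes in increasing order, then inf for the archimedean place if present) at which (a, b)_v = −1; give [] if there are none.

(a, b) ≡ (-1235, -19) mod (ℚ^×)²; places V = {2, 3, 5, 7, 13, 17, 19, 23, ∞}.
(a,b)_7: α=-8, u≡1; β=-8, v≡1 (mod 7); (1|7)=+1, (1|7)=+1; sign (−1)^0·+1^-8·+1^-8 = +1.
(a,b)_13: α=1, u≡10; β=2, v≡8 (mod 13); (10|13)=+1, (8|13)=-1; sign (−1)^0·+1^2·-1^1 = -1.
(a,b)_19: α=-3, u≡4; β=-5, v≡10 (mod 19); (4|19)=+1, (10|19)=-1; sign (−1)^1·+1^-5·-1^-3 = +1.
(a,b)_17: α=2, u≡3; β=4, v≡4 (mod 17); (3|17)=-1, (4|17)=+1; sign (−1)^0·-1^4·+1^2 = +1.
(a,b)_23: α=2, u≡10; β=2, v≡16 (mod 23); (10|23)=-1, (16|23)=+1; sign (−1)^0·-1^2·+1^2 = +1.
(a,b)_3: α=0, u≡1; β=-4, v≡2 (mod 3); (1|3)=+1, (2|3)=-1; sign (−1)^0·+1^-4·-1^0 = +1.
(a,b)_2: α=14, β=26; u≡5, v≡5 (mod 8); ε(u)ε(v)=0·0, αω(v)=14·1, βω(u)=26·1; sum ≡ 0  ⇒  +1.
(a,b)_∞: sgn(-1235)=−, sgn(-19)=−, so -1.
(a,b)_5: α=1, u≡2; β=4, v≡4 (mod 5); (2|5)=-1, (4|5)=+1; sign (−1)^0·-1^4·+1^1 = +1.
Ram(-1235, -19) = {13, ∞}; no ℚ_13-point on the conic.

[13, inf]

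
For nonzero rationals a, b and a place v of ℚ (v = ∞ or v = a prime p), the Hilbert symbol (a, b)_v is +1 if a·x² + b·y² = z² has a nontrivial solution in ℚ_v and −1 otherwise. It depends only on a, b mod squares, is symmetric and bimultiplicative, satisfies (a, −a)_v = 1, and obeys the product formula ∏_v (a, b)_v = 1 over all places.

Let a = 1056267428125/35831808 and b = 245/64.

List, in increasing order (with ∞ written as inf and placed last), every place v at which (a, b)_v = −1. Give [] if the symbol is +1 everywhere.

Mod squares: a ≡ 255, b ≡ 5. Check v ∈ {∞, 2, 3, 5, 7, 13, 17}.
v=17: a=17^1·(≡16), b=17^0·(≡11) mod 17; (16|17)=+1, (11|17)=-1; (−1)^{1·0·8}·(+1)^0·(-1)^1 = -1.
v=7: a=7^6·(≡6), b=7^2·(≡5) mod 7; (6|7)=-1, (5|7)=-1; (−1)^{6·2·3}·(-1)^2·(-1)^6 = +1.
v=13: a=13^2·(≡7), b=13^0·(≡2) mod 13; (7|13)=-1, (2|13)=-1; (−1)^{2·0·6}·(-1)^0·(-1)^2 = +1.
v=∞: 255 > 0 and 5 > 0  ⇒  (a,b)_∞ = +1.
v=3: a=3^-7·(≡1), b=3^0·(≡2) mod 3; (1|3)=+1, (2|3)=-1; (−1)^{-7·0·1}·(+1)^0·(-1)^-7 = -1.
v=2: v_2(a)=-14, v_2(b)=-6; units ≡ 7, 5 (mod 8); ε·ε+αω+βω = 1·0+-14·1+-6·0 ≡ 0  ⇒  (a,b)_2 = +1.
v=5: a=5^5·(≡4), b=5^1·(≡1) mod 5; (4|5)=+1, (1|5)=+1; (−1)^{5·1·2}·(+1)^1·(+1)^5 = +1.
Ram(255, 5) = {3, 17}; no ℚ_3-point on the conic.

[3, 17]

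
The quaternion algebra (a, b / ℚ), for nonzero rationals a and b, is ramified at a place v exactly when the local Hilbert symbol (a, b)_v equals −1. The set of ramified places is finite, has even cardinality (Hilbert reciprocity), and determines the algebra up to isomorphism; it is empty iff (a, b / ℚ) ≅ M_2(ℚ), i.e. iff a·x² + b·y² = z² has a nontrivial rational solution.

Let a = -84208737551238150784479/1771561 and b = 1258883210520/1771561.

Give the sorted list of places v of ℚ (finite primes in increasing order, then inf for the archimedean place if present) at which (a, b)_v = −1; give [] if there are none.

[7, 13, 19, 29]

(a, b) ≡ (-2639, 93670) mod (ℚ^×)²; places V = {2, 3, 5, 7, 11, 13, 17, 19, 29, 47, ∞}.
(a,b)_2: α=0, β=3; u≡1, v≡3 (mod 8); ε(u)ε(v)=0·1, αω(v)=0·1, βω(u)=3·0; sum ≡ 0  ⇒  +1.
(a,b)_47: α=4, u≡40; β=2, v≡35 (mod 47); (40|47)=-1, (35|47)=-1; sign (−1)^0·-1^2·-1^4 = +1.
(a,b)_∞: sgn(-2639)=−, sgn(93670)=+, so +1.
(a,b)_3: α=2, u≡1; β=2, v≡1 (mod 3); (1|3)=+1, (1|3)=+1; sign (−1)^0·+1^2·+1^2 = +1.
(a,b)_5: α=0, u≡1; β=1, v≡4 (mod 5); (1|5)=+1, (4|5)=+1; sign (−1)^0·+1^1·+1^0 = +1.
(a,b)_17: α=2, u≡1; β=1, v≡9 (mod 17); (1|17)=+1, (9|17)=+1; sign (−1)^0·+1^1·+1^2 = +1.
(a,b)_19: α=2, u≡18; β=1, v≡9 (mod 19); (18|19)=-1, (9|19)=+1; sign (−1)^0·-1^1·+1^2 = -1.
(a,b)_11: α=-6, u≡4; β=-6, v≡1 (mod 11); (4|11)=+1, (1|11)=+1; sign (−1)^0·+1^-6·+1^-6 = +1.
(a,b)_29: α=3, u≡7; β=1, v≡2 (mod 29); (7|29)=+1, (2|29)=-1; sign (−1)^0·+1^1·-1^3 = -1.
(a,b)_13: α=3, u≡11; β=2, v≡11 (mod 13); (11|13)=-1, (11|13)=-1; sign (−1)^0·-1^2·-1^3 = -1.
(a,b)_7: α=3, u≡4; β=0, v≡5 (mod 7); (4|7)=+1, (5|7)=-1; sign (−1)^0·+1^0·-1^3 = -1.
(-2639, 93670 / ℚ) ramifies at {7, 13, 19, 29}: a division algebra.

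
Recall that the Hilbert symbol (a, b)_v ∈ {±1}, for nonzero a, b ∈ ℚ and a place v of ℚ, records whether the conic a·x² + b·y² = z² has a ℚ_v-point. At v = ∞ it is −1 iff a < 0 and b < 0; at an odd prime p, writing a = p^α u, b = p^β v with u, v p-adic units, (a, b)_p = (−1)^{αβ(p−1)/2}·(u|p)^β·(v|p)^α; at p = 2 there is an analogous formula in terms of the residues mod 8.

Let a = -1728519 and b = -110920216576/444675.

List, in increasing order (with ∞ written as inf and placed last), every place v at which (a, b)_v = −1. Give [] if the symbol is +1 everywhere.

[13, 23, 41, inf]

Mod squares: a ≡ -1728519, b ≡ -36777. Check v ∈ {∞, 2, 3, 5, 7, 11, 13, 23, 41, 47}.
v=47: a=47^1·(≡24), b=47^2·(≡7) mod 47; (24|47)=+1, (7|47)=+1; (−1)^{1·2·23}·(+1)^2·(+1)^1 = +1.
v=41: a=41^1·(≡30), b=41^1·(≡33) mod 41; (30|41)=-1, (33|41)=+1; (−1)^{1·1·20}·(-1)^1·(+1)^1 = -1.
v=11: a=11^0·(≡10), b=11^-2·(≡7) mod 11; (10|11)=-1, (7|11)=-1; (−1)^{0·-2·5}·(-1)^-2·(-1)^0 = +1.
v=5: a=5^0·(≡1), b=5^-2·(≡2) mod 5; (1|5)=+1, (2|5)=-1; (−1)^{0·-2·2}·(+1)^-2·(-1)^0 = +1.
v=3: a=3^1·(≡1), b=3^-1·(≡2) mod 3; (1|3)=+1, (2|3)=-1; (−1)^{1·-1·1}·(+1)^-1·(-1)^1 = +1.
v=2: v_2(a)=0, v_2(b)=12; units ≡ 1, 7 (mod 8); ε·ε+αω+βω = 0·1+0·0+12·0 ≡ 0  ⇒  (a,b)_2 = +1.
v=23: a=23^1·(≡11), b=23^1·(≡11) mod 23; (11|23)=-1, (11|23)=-1; (−1)^{1·1·11}·(-1)^1·(-1)^1 = -1.
v=7: a=7^0·(≡5), b=7^-2·(≡2) mod 7; (5|7)=-1, (2|7)=+1; (−1)^{0·-2·3}·(-1)^-2·(+1)^0 = +1.
v=13: a=13^1·(≡1), b=13^1·(≡2) mod 13; (1|13)=+1, (2|13)=-1; (−1)^{1·1·6}·(+1)^1·(-1)^1 = -1.
v=∞: -1728519 < 0 and -36777 < 0  ⇒  (a,b)_∞ = -1.
(-1728519, -36777 / ℚ) ramifies at {13, 23, 41, ∞}: a division algebra.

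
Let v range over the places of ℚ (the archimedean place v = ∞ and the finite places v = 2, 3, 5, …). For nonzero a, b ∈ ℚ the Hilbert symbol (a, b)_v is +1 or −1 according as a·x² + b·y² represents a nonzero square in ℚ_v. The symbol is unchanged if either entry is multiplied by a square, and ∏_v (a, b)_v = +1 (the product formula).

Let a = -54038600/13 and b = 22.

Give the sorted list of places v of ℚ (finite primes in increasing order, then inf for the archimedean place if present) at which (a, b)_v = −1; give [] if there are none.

Mod squares: a ≡ -58058, b ≡ 22. Check v ∈ {∞, 2, 5, 7, 11, 13, 29}.
v=7: a=7^1·(≡4), b=7^0·(≡1) mod 7; (4|7)=+1, (1|7)=+1; (−1)^{1·0·3}·(+1)^0·(+1)^1 = +1.
v=2: v_2(a)=3, v_2(b)=1; units ≡ 3, 3 (mod 8); ε·ε+αω+βω = 1·1+3·1+1·1 ≡ 1  ⇒  (a,b)_2 = -1.
v=5: a=5^2·(≡2), b=5^0·(≡2) mod 5; (2|5)=-1, (2|5)=-1; (−1)^{2·0·2}·(-1)^0·(-1)^2 = +1.
v=∞: -58058 < 0 and 22 > 0  ⇒  (a,b)_∞ = +1.
v=13: a=13^-1·(≡8), b=13^0·(≡9) mod 13; (8|13)=-1, (9|13)=+1; (−1)^{-1·0·6}·(-1)^0·(+1)^-1 = +1.
v=29: a=29^1·(≡13), b=29^0·(≡22) mod 29; (13|29)=+1, (22|29)=+1; (−1)^{1·0·14}·(+1)^0·(+1)^1 = +1.
v=11: a=11^3·(≡6), b=11^1·(≡2) mod 11; (6|11)=-1, (2|11)=-1; (−1)^{3·1·5}·(-1)^1·(-1)^3 = -1.
Ram(-58058, 22) = {2, 11}; no ℚ_2-point on the conic.

[2, 11]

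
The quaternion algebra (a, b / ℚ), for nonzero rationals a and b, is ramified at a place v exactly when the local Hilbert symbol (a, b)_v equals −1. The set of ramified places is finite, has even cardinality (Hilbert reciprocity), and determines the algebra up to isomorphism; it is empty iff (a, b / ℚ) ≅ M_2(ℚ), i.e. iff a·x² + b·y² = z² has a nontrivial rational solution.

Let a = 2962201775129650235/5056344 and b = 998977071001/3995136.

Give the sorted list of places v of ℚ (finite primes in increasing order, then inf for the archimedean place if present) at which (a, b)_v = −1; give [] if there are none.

[2, 13]

(a, b) ≡ (210, 10374) mod (ℚ^×)²; places V = {2, 3, 5, 7, 13, 17, 19, 43, ∞}.
(a,b)_17: α=-2, u≡6; β=-2, v≡4 (mod 17); (6|17)=-1, (4|17)=+1; sign (−1)^0·-1^-2·+1^-2 = +1.
(a,b)_13: α=4, u≡7; β=3, v≡7 (mod 13); (7|13)=-1, (7|13)=-1; sign (−1)^0·-1^3·-1^4 = -1.
(a,b)_5: α=1, u≡3; β=0, v≡1 (mod 5); (3|5)=-1, (1|5)=+1; sign (−1)^0·-1^0·+1^1 = +1.
(a,b)_3: α=-7, u≡1; β=-3, v≡2 (mod 3); (1|3)=+1, (2|3)=-1; sign (−1)^1·+1^-3·-1^-7 = +1.
(a,b)_2: α=-3, β=-9; u≡1, v≡3 (mod 8); ε(u)ε(v)=0·1, αω(v)=-3·1, βω(u)=-9·0; sum ≡ 1  ⇒  -1.
(a,b)_7: α=5, u≡1; β=1, v≡6 (mod 7); (1|7)=+1, (6|7)=-1; sign (−1)^1·+1^1·-1^5 = +1.
(a,b)_19: α=2, u≡5; β=1, v≡10 (mod 19); (5|19)=+1, (10|19)=-1; sign (−1)^0·+1^1·-1^2 = +1.
(a,b)_∞: sgn(210)=+, sgn(10374)=+, so +1.
(a,b)_43: α=4, u≡31; β=4, v≡17 (mod 43); (31|43)=+1, (17|43)=+1; sign (−1)^0·+1^4·+1^4 = +1.
|Ram(210, 10374)| = 2, even; anisotropic at {2, 13}.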